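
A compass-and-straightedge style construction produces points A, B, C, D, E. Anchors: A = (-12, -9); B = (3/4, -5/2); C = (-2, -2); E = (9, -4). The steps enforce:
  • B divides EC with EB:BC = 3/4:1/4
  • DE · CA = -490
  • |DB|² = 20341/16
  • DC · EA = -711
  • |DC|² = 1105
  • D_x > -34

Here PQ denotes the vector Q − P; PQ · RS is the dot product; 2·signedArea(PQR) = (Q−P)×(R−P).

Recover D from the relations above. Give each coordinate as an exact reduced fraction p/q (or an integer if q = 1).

D = (-33, -14)

1. D_x = -33  [DE · CA = -490 ∩ DC · EA = -711]
2. D_y = -14  [DE · CA = -490 ∩ DC · EA = -711]
   → D = (-33, -14)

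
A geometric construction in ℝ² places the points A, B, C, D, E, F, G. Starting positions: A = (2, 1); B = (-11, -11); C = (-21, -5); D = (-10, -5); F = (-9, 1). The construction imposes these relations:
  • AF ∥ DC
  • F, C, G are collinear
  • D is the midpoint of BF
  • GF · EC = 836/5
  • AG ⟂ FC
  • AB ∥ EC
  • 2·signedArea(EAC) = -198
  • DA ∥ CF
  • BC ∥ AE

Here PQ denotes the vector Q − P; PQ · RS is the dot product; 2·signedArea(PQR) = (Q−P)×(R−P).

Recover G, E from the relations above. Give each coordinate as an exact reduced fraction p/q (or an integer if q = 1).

E = (-8, 7)
G = (-1/5, 27/5)

1. G_x = -1/5  [F, C, G are collinear ∩ AG ⟂ FC]
2. G_y = 27/5  [F, C, G are collinear ∩ AG ⟂ FC]
   → G = (-1/5, 27/5)
3. E_x = -8  [AB ∥ EC ∩ BC ∥ AE]
4. E_y = 7  [AB ∥ EC ∩ BC ∥ AE]
   → E = (-8, 7)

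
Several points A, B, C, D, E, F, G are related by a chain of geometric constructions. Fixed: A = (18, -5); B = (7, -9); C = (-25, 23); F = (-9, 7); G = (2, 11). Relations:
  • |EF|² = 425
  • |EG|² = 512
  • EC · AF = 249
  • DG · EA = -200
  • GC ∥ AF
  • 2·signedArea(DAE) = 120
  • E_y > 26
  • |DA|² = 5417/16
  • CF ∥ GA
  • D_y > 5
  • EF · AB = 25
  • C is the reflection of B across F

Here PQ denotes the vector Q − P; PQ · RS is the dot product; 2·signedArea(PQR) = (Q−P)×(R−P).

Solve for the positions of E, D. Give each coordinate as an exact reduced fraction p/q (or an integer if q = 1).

D = (13/4, 6)
E = (-14, 27)

1. E_x = -14  [EC · AF = 249 ∩ EF · AB = 25]
2. E_y = 27  [EC · AF = 249 ∩ EF · AB = 25]
   → E = (-14, 27)
3. D_x = 13/4  [2·signedArea(DAE) = 120 ∩ DG · EA = -200]
4. D_y = 6  [2·signedArea(DAE) = 120 ∩ DG · EA = -200]
   → D = (13/4, 6)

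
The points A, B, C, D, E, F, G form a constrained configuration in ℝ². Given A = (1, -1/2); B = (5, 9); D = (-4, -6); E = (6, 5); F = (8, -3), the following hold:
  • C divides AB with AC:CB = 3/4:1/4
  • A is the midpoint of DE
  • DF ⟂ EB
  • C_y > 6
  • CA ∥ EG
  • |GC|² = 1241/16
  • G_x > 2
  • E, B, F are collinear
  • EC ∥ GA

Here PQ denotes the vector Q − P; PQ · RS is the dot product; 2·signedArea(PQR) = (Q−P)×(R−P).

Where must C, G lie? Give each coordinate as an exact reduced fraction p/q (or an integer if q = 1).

1. C_x = 4  [C divides AB with AC:CB = 3/4:1/4]
2. C_y = 53/8  [C divides AB with AC:CB = 3/4:1/4]
   → C = (4, 53/8)
3. G_x = 3  [EC ∥ GA ∩ CA ∥ EG]
4. G_y = -17/8  [EC ∥ GA ∩ CA ∥ EG]
   → G = (3, -17/8)

C = (4, 53/8)
G = (3, -17/8)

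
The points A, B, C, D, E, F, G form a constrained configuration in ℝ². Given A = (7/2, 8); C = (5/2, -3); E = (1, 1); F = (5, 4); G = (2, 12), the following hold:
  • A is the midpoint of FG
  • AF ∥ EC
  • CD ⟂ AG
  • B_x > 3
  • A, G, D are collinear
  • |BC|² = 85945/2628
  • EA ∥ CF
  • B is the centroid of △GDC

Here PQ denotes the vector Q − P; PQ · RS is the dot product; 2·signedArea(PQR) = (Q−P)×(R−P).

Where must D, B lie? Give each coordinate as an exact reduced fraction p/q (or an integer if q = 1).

B = (839/219, 187/73)
D = (1021/146, -96/73)

1. D_x = 1021/146  [A, G, D are collinear ∩ CD ⟂ AG]
2. D_y = -96/73  [A, G, D are collinear ∩ CD ⟂ AG]
   → D = (1021/146, -96/73)
3. B_x = 839/219  [B is the centroid of △GDC]
4. B_y = 187/73  [B is the centroid of △GDC]
   → B = (839/219, 187/73)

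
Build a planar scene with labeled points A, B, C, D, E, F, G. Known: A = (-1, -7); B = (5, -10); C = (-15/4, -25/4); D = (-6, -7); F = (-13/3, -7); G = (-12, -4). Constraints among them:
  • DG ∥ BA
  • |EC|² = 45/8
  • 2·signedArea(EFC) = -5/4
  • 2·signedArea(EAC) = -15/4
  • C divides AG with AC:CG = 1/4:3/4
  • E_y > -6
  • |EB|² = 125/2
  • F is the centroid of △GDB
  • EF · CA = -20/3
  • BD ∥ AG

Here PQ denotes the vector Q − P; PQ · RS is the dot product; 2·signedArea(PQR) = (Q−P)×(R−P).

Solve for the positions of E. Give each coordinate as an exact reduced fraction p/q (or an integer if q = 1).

E = (-3/2, -11/2)

1. E_x = -3/2  [2·signedArea(EFC) = -5/4 ∩ 2·signedArea(EAC) = -15/4]
2. E_y = -11/2  [2·signedArea(EFC) = -5/4 ∩ 2·signedArea(EAC) = -15/4]
   → E = (-3/2, -11/2)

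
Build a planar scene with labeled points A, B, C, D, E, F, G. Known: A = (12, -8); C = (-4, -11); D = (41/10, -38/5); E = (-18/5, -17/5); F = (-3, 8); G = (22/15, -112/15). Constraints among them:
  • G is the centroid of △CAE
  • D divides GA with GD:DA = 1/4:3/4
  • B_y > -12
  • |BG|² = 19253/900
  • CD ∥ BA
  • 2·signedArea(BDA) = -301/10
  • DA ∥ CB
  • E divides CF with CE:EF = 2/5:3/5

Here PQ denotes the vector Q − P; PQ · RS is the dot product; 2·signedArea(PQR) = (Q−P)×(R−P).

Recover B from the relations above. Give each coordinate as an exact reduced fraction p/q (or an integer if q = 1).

1. B_x = 39/10  [CD ∥ BA ∩ DA ∥ CB]
2. B_y = -57/5  [CD ∥ BA ∩ DA ∥ CB]
   → B = (39/10, -57/5)

B = (39/10, -57/5)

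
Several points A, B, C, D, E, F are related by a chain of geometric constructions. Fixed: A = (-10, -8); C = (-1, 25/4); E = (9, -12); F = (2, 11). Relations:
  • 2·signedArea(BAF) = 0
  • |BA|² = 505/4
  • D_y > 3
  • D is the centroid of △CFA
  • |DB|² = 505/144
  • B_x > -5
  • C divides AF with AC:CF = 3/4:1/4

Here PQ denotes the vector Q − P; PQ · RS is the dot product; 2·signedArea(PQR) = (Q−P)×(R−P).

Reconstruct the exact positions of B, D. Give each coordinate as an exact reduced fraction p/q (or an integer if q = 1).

B = (-4, 3/2)
D = (-3, 37/12)

1. B_x = -4  [line -19·x + 12·y + -94 = 0 ∩ |BA|² = 505/4]
2. B_y = 3/2  [line -19·x + 12·y + -94 = 0 ∩ |BA|² = 505/4]
   → B = (-4, 3/2)
3. D_x = -3  [D is the centroid of △CFA]
4. D_y = 37/12  [D is the centroid of △CFA]
   → D = (-3, 37/12)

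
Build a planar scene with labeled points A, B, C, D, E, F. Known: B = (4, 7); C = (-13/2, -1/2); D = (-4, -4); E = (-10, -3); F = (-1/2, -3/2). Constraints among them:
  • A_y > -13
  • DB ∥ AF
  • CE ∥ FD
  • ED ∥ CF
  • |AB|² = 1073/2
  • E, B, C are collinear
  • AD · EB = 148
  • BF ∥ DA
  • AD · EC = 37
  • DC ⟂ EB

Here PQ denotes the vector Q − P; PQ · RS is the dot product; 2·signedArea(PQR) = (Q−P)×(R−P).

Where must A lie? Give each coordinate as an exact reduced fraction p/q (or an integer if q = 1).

A = (-17/2, -25/2)

1. A_x = -17/2  [DB ∥ AF ∩ BF ∥ DA]
2. A_y = -25/2  [DB ∥ AF ∩ BF ∥ DA]
   → A = (-17/2, -25/2)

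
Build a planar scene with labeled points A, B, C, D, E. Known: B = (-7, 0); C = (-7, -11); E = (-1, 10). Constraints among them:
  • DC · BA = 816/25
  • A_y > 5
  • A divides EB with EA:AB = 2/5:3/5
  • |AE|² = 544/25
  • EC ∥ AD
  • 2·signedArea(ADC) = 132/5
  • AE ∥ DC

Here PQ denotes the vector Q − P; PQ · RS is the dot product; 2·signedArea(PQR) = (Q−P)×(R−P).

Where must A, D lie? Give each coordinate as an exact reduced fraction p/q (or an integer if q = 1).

A = (-17/5, 6)
D = (-47/5, -15)

1. A_x = -17/5  [A divides EB with EA:AB = 2/5:3/5]
2. A_y = 6  [A divides EB with EA:AB = 2/5:3/5]
   → A = (-17/5, 6)
3. D_x = -47/5  [AE ∥ DC ∩ EC ∥ AD]
4. D_y = -15  [AE ∥ DC ∩ EC ∥ AD]
   → D = (-47/5, -15)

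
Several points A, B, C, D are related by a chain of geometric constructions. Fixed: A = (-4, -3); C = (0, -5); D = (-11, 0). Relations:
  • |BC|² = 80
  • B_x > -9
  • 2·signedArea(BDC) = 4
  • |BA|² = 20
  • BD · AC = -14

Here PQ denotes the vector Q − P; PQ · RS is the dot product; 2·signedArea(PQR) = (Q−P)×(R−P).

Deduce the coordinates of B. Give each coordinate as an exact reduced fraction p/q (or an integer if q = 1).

B = (-8, -1)

1. B_x = -8  [2·signedArea(BDC) = 4 ∩ BD · AC = -14]
2. B_y = -1  [2·signedArea(BDC) = 4 ∩ BD · AC = -14]
   → B = (-8, -1)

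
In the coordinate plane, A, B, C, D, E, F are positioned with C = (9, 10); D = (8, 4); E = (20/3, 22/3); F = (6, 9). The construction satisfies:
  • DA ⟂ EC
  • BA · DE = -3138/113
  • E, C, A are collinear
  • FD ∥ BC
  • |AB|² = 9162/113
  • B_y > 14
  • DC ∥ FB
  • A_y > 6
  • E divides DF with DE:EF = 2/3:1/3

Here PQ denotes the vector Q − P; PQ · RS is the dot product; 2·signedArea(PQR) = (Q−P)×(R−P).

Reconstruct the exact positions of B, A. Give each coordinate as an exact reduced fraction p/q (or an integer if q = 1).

A = (632/113, 690/113)
B = (7, 15)

1. B_x = 7  [FD ∥ BC ∩ DC ∥ FB]
2. B_y = 15  [FD ∥ BC ∩ DC ∥ FB]
   → B = (7, 15)
3. A_x = 632/113  [E, C, A are collinear ∩ DA ⟂ EC]
4. A_y = 690/113  [E, C, A are collinear ∩ DA ⟂ EC]
   → A = (632/113, 690/113)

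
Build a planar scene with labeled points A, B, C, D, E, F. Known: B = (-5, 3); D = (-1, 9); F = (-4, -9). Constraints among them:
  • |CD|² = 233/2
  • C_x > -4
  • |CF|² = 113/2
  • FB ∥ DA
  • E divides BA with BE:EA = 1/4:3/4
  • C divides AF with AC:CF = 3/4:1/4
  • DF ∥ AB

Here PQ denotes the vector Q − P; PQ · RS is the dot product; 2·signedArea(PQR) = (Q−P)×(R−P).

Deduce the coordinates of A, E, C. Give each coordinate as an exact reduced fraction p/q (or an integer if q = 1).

A = (-2, 21)
C = (-7/2, -3/2)
E = (-17/4, 15/2)

1. A_x = -2  [DF ∥ AB ∩ FB ∥ DA]
2. A_y = 21  [DF ∥ AB ∩ FB ∥ DA]
   → A = (-2, 21)
3. E_x = -17/4  [E divides BA with BE:EA = 1/4:3/4]
4. E_y = 15/2  [E divides BA with BE:EA = 1/4:3/4]
   → E = (-17/4, 15/2)
5. C_x = -7/2  [C divides AF with AC:CF = 3/4:1/4]
6. C_y = -3/2  [C divides AF with AC:CF = 3/4:1/4]
   → C = (-7/2, -3/2)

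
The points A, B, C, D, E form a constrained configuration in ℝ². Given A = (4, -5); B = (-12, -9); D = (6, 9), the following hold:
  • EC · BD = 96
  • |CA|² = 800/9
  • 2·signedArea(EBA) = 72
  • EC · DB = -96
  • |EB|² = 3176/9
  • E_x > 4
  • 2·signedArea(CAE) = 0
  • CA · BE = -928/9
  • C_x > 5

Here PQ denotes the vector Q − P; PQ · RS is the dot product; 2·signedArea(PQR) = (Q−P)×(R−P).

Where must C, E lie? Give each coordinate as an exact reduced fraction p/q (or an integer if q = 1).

1. E_x = 14/3  [line -4·x + 16·y + 24 = 0 ∩ |EB|² = 3176/9]
2. E_y = -1/3  [line -4·x + 16·y + 24 = 0 ∩ |EB|² = 3176/9]
   → E = (14/3, -1/3)
3. C_x = 16/3  [2·signedArea(CAE) = 0 ∩ EC · DB = -96]
4. C_y = 13/3  [2·signedArea(CAE) = 0 ∩ EC · DB = -96]
   → C = (16/3, 13/3)

C = (16/3, 13/3)
E = (14/3, -1/3)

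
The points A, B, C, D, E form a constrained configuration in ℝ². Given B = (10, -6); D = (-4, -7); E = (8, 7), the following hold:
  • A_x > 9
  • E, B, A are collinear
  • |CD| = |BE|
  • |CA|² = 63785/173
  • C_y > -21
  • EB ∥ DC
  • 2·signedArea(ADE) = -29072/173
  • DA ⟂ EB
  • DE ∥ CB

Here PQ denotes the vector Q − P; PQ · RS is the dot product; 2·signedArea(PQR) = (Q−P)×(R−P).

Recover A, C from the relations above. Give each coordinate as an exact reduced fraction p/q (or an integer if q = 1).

A = (1700/173, -843/173)
C = (-2, -20)

1. A_x = 1700/173  [E, B, A are collinear ∩ DA ⟂ EB]
2. A_y = -843/173  [E, B, A are collinear ∩ DA ⟂ EB]
   → A = (1700/173, -843/173)
3. C_x = -2  [DE ∥ CB ∩ EB ∥ DC]
4. C_y = -20  [DE ∥ CB ∩ EB ∥ DC]
   → C = (-2, -20)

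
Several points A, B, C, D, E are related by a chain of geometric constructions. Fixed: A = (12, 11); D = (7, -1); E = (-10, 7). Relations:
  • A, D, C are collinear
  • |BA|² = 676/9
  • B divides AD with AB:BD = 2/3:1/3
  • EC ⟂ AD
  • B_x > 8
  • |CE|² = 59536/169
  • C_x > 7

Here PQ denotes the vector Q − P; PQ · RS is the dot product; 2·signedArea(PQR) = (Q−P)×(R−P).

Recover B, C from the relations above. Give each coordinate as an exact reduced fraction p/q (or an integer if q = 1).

B = (26/3, 3)
C = (1238/169, -37/169)

1. B_x = 26/3  [B divides AD with AB:BD = 2/3:1/3]
2. B_y = 3  [B divides AD with AB:BD = 2/3:1/3]
   → B = (26/3, 3)
3. C_x = 1238/169  [A, D, C are collinear ∩ EC ⟂ AD]
4. C_y = -37/169  [A, D, C are collinear ∩ EC ⟂ AD]
   → C = (1238/169, -37/169)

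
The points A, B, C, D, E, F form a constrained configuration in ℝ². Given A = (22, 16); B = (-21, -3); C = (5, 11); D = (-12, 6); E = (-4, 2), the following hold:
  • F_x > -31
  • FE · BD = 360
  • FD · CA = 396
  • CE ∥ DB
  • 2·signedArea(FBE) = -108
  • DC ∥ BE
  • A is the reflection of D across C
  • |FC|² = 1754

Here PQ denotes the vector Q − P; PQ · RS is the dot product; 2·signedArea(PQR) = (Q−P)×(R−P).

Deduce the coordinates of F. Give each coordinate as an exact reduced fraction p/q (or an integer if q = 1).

1. F_x = -30  [FD · CA = 396 ∩ 2·signedArea(FBE) = -108]
2. F_y = -12  [FD · CA = 396 ∩ 2·signedArea(FBE) = -108]
   → F = (-30, -12)

F = (-30, -12)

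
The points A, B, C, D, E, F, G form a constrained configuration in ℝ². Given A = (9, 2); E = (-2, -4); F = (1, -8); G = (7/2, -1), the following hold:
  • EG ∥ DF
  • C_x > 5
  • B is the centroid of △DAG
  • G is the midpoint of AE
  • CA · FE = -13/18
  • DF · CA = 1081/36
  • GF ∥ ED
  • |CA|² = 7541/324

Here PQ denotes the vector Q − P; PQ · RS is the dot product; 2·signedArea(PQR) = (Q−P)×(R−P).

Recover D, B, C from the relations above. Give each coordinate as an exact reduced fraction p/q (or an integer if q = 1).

1. D_x = -9/2  [EG ∥ DF ∩ GF ∥ ED]
2. D_y = -11  [EG ∥ DF ∩ GF ∥ ED]
   → D = (-9/2, -11)
3. B_x = 8/3  [B is the centroid of △DAG]
4. B_y = -10/3  [B is the centroid of △DAG]
   → B = (8/3, -10/3)
5. C_x = 91/18  [CA · FE = -13/18 ∩ DF · CA = 1081/36]
6. C_y = -7/9  [CA · FE = -13/18 ∩ DF · CA = 1081/36]
   → C = (91/18, -7/9)

B = (8/3, -10/3)
C = (91/18, -7/9)
D = (-9/2, -11)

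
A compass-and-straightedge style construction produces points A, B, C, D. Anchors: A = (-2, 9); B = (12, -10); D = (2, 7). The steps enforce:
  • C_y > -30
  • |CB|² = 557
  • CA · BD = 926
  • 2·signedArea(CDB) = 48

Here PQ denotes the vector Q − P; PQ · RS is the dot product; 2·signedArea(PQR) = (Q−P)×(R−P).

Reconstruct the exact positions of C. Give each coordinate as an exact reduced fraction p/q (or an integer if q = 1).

1. C_x = 26  [2·signedArea(CDB) = 48 ∩ CA · BD = 926]
2. C_y = -29  [2·signedArea(CDB) = 48 ∩ CA · BD = 926]
   → C = (26, -29)

C = (26, -29)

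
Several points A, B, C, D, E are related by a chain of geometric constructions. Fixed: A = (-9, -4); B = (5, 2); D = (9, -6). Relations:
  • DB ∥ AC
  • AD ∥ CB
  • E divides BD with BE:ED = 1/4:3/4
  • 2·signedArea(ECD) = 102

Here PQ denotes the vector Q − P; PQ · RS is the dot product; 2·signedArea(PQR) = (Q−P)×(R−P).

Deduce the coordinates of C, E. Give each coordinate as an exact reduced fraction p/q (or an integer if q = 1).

1. C_x = -13  [AD ∥ CB ∩ DB ∥ AC]
2. C_y = 4  [AD ∥ CB ∩ DB ∥ AC]
   → C = (-13, 4)
3. E_x = 6  [E divides BD with BE:ED = 1/4:3/4]
4. E_y = 0  [E divides BD with BE:ED = 1/4:3/4]
   → E = (6, 0)

C = (-13, 4)
E = (6, 0)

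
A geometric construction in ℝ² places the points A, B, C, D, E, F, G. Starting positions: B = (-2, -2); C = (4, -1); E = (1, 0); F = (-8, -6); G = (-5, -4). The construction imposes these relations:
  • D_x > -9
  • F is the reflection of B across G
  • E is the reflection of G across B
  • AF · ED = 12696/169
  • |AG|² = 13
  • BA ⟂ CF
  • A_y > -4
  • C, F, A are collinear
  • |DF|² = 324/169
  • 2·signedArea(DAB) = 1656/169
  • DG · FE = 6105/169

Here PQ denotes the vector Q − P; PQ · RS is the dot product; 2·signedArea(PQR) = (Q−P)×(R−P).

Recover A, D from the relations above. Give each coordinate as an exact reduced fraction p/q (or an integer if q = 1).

A = (-248/169, -554/169)
D = (-1442/169, -798/169)

1. A_x = -248/169  [C, F, A are collinear ∩ BA ⟂ CF]
2. A_y = -554/169  [C, F, A are collinear ∩ BA ⟂ CF]
   → A = (-248/169, -554/169)
3. D_x = -1442/169  [2·signedArea(DAB) = 1656/169 ∩ DG · FE = 6105/169]
4. D_y = -798/169  [2·signedArea(DAB) = 1656/169 ∩ DG · FE = 6105/169]
   → D = (-1442/169, -798/169)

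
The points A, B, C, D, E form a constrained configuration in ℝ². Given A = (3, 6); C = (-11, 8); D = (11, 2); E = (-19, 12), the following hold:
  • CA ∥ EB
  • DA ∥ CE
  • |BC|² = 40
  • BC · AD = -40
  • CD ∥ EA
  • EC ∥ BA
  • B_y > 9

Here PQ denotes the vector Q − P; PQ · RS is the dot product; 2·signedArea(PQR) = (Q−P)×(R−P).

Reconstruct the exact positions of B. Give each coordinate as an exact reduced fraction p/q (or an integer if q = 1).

B = (-5, 10)

1. B_x = -5  [EC ∥ BA ∩ CA ∥ EB]
2. B_y = 10  [EC ∥ BA ∩ CA ∥ EB]
   → B = (-5, 10)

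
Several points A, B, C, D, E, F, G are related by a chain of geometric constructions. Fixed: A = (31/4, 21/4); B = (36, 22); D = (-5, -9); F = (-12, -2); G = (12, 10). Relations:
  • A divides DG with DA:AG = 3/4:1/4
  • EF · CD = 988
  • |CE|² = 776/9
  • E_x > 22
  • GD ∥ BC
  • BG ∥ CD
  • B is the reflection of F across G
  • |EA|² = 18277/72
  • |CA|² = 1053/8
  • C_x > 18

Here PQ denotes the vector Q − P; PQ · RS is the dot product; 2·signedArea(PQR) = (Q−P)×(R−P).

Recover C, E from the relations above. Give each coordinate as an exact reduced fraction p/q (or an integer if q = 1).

C = (19, 3)
E = (67/3, 35/3)

1. C_x = 19  [BG ∥ CD ∩ GD ∥ BC]
2. C_y = 3  [BG ∥ CD ∩ GD ∥ BC]
   → C = (19, 3)
3. E_x = 67/3  [line 24·x + 12·y + -676 = 0 ∩ |EA|² = 18277/72]
4. E_y = 35/3  [line 24·x + 12·y + -676 = 0 ∩ |EA|² = 18277/72]
   → E = (67/3, 35/3)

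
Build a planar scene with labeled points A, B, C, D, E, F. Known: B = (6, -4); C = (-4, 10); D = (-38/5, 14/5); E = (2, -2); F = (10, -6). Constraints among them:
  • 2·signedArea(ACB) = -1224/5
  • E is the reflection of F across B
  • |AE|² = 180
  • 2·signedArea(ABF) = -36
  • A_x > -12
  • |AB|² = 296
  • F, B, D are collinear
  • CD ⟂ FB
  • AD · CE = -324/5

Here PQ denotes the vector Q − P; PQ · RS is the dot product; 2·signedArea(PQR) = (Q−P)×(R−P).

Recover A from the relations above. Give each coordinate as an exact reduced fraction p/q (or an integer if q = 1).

A = (-56/5, -22/5)

1. A_x = -56/5  [2·signedArea(ACB) = -1224/5 ∩ 2·signedArea(ABF) = -36]
2. A_y = -22/5  [2·signedArea(ACB) = -1224/5 ∩ 2·signedArea(ABF) = -36]
   → A = (-56/5, -22/5)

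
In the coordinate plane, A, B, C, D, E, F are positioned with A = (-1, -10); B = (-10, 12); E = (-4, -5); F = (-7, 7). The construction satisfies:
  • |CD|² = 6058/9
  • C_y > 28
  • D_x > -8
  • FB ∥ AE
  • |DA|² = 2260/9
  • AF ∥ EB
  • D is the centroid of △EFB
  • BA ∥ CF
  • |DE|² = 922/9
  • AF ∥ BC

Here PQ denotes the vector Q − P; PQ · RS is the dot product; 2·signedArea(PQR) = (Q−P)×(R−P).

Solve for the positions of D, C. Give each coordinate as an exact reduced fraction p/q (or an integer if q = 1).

C = (-16, 29)
D = (-7, 14/3)

1. D_x = -7  [D is the centroid of △EFB]
2. D_y = 14/3  [D is the centroid of △EFB]
   → D = (-7, 14/3)
3. C_x = -16  [BA ∥ CF ∩ AF ∥ BC]
4. C_y = 29  [BA ∥ CF ∩ AF ∥ BC]
   → C = (-16, 29)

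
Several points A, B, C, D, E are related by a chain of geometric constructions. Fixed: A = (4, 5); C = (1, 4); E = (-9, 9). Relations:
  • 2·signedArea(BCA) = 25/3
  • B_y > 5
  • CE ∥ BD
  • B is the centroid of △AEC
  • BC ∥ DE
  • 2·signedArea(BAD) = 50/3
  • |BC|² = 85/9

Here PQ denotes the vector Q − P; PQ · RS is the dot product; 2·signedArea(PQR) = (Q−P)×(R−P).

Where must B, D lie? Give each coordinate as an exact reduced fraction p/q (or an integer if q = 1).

B = (-4/3, 6)
D = (-34/3, 11)

1. B_x = -4/3  [B is the centroid of △AEC]
2. B_y = 6  [B is the centroid of △AEC]
   → B = (-4/3, 6)
3. D_x = -34/3  [BC ∥ DE ∩ CE ∥ BD]
4. D_y = 11  [BC ∥ DE ∩ CE ∥ BD]
   → D = (-34/3, 11)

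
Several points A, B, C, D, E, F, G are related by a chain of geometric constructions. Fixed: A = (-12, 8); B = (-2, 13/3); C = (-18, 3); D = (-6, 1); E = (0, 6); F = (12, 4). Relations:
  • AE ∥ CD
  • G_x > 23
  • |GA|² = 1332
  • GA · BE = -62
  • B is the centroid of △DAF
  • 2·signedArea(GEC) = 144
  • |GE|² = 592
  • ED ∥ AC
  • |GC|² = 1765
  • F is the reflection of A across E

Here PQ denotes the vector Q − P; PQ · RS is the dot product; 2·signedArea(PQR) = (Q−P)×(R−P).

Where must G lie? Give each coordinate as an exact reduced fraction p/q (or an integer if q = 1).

1. G_x = 24  [GA · BE = -62 ∩ 2·signedArea(GEC) = 144]
2. G_y = 2  [GA · BE = -62 ∩ 2·signedArea(GEC) = 144]
   → G = (24, 2)

G = (24, 2)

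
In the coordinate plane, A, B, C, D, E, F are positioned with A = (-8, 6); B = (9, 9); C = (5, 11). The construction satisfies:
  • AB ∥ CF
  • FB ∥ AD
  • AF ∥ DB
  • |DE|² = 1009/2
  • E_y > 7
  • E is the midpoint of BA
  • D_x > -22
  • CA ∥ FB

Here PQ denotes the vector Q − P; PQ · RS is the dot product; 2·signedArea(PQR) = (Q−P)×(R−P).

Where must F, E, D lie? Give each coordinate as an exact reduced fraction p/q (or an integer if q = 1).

1. F_x = 22  [CA ∥ FB ∩ AB ∥ CF]
2. F_y = 14  [CA ∥ FB ∩ AB ∥ CF]
   → F = (22, 14)
3. E_x = 1/2  [E is the midpoint of BA]
4. E_y = 15/2  [E is the midpoint of BA]
   → E = (1/2, 15/2)
5. D_x = -21  [AF ∥ DB ∩ FB ∥ AD]
6. D_y = 1  [AF ∥ DB ∩ FB ∥ AD]
   → D = (-21, 1)

D = (-21, 1)
E = (1/2, 15/2)
F = (22, 14)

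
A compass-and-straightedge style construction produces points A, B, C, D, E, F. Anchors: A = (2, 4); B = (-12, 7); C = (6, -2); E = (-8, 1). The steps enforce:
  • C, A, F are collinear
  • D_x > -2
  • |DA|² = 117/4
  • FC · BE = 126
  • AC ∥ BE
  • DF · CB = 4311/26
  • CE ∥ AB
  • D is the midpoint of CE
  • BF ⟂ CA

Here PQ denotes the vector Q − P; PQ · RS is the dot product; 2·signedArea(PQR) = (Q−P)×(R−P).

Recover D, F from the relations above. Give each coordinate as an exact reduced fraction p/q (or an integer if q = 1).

D = (-1, -1/2)
F = (-48/13, 163/13)

1. D_x = -1  [D is the midpoint of CE]
2. D_y = -1/2  [D is the midpoint of CE]
   → D = (-1, -1/2)
3. F_x = -48/13  [C, A, F are collinear ∩ BF ⟂ CA]
4. F_y = 163/13  [C, A, F are collinear ∩ BF ⟂ CA]
   → F = (-48/13, 163/13)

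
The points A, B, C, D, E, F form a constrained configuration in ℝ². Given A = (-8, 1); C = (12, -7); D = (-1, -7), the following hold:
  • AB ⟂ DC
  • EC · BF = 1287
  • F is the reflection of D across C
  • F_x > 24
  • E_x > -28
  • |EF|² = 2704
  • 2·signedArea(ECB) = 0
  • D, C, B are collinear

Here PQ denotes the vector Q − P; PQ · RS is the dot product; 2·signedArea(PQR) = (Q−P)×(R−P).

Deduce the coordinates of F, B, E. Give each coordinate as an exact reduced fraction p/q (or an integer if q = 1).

1. F_x = 25  [F is the reflection of D across C]
2. F_y = -7  [F is the reflection of D across C]
   → F = (25, -7)
3. B_x = -8  [D, C, B are collinear ∩ AB ⟂ DC]
4. B_y = -7  [D, C, B are collinear ∩ AB ⟂ DC]
   → B = (-8, -7)
5. E_x = -27  [2·signedArea(ECB) = 0 ∩ EC · BF = 1287]
6. E_y = -7  [2·signedArea(ECB) = 0 ∩ EC · BF = 1287]
   → E = (-27, -7)

B = (-8, -7)
E = (-27, -7)
F = (25, -7)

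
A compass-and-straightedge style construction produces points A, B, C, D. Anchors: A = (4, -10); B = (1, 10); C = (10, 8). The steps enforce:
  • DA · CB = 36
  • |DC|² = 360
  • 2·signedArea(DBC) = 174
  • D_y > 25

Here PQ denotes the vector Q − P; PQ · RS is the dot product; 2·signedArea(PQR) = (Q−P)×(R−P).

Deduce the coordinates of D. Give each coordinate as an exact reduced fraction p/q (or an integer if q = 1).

D = (16, 26)

1. D_x = 16  [DA · CB = 36 ∩ 2·signedArea(DBC) = 174]
2. D_y = 26  [DA · CB = 36 ∩ 2·signedArea(DBC) = 174]
   → D = (16, 26)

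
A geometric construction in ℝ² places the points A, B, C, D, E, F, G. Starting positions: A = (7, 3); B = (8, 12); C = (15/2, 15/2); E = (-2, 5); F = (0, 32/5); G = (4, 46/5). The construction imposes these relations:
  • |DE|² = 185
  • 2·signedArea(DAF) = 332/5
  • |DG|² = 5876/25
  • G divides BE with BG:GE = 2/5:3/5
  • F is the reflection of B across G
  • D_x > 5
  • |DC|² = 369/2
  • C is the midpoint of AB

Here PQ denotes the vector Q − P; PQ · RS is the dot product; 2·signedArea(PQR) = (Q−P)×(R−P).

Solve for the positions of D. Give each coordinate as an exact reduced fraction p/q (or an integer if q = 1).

1. D_x = 6  [line -17/5·x + -7·y + -108/5 = 0 ∩ |DG|² = 5876/25]
2. D_y = -6  [line -17/5·x + -7·y + -108/5 = 0 ∩ |DG|² = 5876/25]
   → D = (6, -6)

D = (6, -6)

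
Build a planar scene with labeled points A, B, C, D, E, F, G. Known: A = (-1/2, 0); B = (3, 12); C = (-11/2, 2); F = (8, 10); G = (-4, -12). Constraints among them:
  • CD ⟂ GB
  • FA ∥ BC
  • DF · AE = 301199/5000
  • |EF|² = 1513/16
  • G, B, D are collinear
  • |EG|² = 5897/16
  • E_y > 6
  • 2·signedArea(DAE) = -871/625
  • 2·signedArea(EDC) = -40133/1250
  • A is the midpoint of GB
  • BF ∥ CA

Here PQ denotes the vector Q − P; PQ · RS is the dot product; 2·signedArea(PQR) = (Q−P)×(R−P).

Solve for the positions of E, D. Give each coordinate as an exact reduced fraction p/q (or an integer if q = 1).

1. D_x = -443/1250  [G, B, D are collinear ∩ CD ⟂ GB]
2. D_y = 312/625  [G, B, D are collinear ∩ CD ⟂ GB]
   → D = (-443/1250, 312/625)
3. E_x = -5/4  [2·signedArea(EDC) = -40133/1250 ∩ 2·signedArea(DAE) = -871/625]
4. E_y = 7  [2·signedArea(EDC) = -40133/1250 ∩ 2·signedArea(DAE) = -871/625]
   → E = (-5/4, 7)

D = (-443/1250, 312/625)
E = (-5/4, 7)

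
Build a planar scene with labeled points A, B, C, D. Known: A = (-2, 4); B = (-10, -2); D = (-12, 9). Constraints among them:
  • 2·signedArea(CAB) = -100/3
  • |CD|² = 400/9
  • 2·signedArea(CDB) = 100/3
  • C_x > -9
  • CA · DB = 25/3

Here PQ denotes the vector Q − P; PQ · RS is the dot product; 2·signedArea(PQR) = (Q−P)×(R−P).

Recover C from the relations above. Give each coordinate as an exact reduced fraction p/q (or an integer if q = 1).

C = (-8, 11/3)

1. C_x = -8  [2·signedArea(CAB) = -100/3 ∩ CA · DB = 25/3]
2. C_y = 11/3  [2·signedArea(CAB) = -100/3 ∩ CA · DB = 25/3]
   → C = (-8, 11/3)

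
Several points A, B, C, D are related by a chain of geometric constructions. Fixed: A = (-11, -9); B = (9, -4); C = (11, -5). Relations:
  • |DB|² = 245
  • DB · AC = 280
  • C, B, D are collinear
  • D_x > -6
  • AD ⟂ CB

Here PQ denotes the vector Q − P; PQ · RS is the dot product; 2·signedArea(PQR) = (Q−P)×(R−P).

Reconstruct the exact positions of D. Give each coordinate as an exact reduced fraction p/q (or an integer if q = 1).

D = (-5, 3)

1. D_x = -5  [C, B, D are collinear ∩ AD ⟂ CB]
2. D_y = 3  [C, B, D are collinear ∩ AD ⟂ CB]
   → D = (-5, 3)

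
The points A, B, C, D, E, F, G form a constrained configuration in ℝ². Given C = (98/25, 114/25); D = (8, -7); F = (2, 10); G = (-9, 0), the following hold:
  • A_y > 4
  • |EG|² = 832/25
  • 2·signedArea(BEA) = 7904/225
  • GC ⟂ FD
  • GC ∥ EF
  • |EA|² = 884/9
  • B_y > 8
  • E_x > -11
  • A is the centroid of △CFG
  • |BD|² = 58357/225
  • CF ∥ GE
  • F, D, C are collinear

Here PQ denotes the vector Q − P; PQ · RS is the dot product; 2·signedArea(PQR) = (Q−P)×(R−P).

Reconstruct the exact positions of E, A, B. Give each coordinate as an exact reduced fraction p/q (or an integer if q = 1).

1. E_x = -273/25  [GC ∥ EF ∩ CF ∥ GE]
2. E_y = 136/25  [GC ∥ EF ∩ CF ∥ GE]
   → E = (-273/25, 136/25)
3. A_x = -77/75  [A is the centroid of △CFG]
4. A_y = 364/75  [A is the centroid of △CFG]
   → A = (-77/75, 364/75)
5. B_x = 66/25  [line 44/75·x + 742/75·y + -18572/225 = 0 ∩ |BD|² = 58357/225]
6. B_y = 614/75  [line 44/75·x + 742/75·y + -18572/225 = 0 ∩ |BD|² = 58357/225]
   → B = (66/25, 614/75)

A = (-77/75, 364/75)
B = (66/25, 614/75)
E = (-273/25, 136/25)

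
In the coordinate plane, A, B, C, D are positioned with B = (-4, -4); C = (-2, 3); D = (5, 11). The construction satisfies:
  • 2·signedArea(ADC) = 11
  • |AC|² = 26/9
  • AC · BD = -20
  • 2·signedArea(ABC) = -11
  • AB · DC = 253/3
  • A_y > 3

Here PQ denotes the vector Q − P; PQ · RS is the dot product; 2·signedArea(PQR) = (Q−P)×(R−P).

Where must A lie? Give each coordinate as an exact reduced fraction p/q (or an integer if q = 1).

A = (-1/3, 10/3)

1. A_x = -1/3  [2·signedArea(ABC) = -11 ∩ AB · DC = 253/3]
2. A_y = 10/3  [2·signedArea(ABC) = -11 ∩ AB · DC = 253/3]
   → A = (-1/3, 10/3)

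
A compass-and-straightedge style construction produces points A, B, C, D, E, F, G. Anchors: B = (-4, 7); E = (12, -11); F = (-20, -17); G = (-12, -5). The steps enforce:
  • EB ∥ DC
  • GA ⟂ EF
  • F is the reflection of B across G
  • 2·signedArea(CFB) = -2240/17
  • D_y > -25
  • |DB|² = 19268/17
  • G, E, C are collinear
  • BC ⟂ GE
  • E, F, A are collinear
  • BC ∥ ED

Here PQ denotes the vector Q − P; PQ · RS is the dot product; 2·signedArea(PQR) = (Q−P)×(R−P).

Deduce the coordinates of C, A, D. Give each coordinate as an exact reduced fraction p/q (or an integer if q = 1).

A = (-2676/265, -4013/265)
C = (-124/17, -105/17)
D = (148/17, -411/17)

1. C_x = -124/17  [G, E, C are collinear ∩ BC ⟂ GE]
2. C_y = -105/17  [G, E, C are collinear ∩ BC ⟂ GE]
   → C = (-124/17, -105/17)
3. A_x = -2676/265  [E, F, A are collinear ∩ GA ⟂ EF]
4. A_y = -4013/265  [E, F, A are collinear ∩ GA ⟂ EF]
   → A = (-2676/265, -4013/265)
5. D_x = 148/17  [EB ∥ DC ∩ BC ∥ ED]
6. D_y = -411/17  [EB ∥ DC ∩ BC ∥ ED]
   → D = (148/17, -411/17)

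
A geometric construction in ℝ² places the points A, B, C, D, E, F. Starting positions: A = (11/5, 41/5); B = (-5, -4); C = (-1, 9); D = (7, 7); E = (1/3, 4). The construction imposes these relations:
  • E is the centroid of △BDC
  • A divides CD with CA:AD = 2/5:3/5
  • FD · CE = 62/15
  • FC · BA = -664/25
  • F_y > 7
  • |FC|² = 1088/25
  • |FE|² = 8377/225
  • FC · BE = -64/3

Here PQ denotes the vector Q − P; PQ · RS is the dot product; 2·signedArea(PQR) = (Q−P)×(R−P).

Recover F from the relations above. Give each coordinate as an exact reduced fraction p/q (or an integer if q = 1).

F = (27/5, 37/5)

1. F_x = 27/5  [FC · BA = -664/25 ∩ FC · BE = -64/3]
2. F_y = 37/5  [FC · BA = -664/25 ∩ FC · BE = -64/3]
   → F = (27/5, 37/5)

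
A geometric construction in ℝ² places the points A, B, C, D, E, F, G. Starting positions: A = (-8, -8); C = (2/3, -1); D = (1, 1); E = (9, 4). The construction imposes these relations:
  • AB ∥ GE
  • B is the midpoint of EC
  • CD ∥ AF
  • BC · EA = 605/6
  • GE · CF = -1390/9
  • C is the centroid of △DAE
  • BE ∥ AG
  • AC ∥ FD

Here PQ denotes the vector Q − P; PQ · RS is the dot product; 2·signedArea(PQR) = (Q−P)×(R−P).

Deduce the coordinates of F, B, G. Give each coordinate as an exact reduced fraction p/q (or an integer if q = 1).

B = (29/6, 3/2)
F = (-23/3, -6)
G = (-23/6, -11/2)

1. F_x = -23/3  [AC ∥ FD ∩ CD ∥ AF]
2. F_y = -6  [AC ∥ FD ∩ CD ∥ AF]
   → F = (-23/3, -6)
3. B_x = 29/6  [B is the midpoint of EC]
4. B_y = 3/2  [B is the midpoint of EC]
   → B = (29/6, 3/2)
5. G_x = -23/6  [AB ∥ GE ∩ BE ∥ AG]
6. G_y = -11/2  [AB ∥ GE ∩ BE ∥ AG]
   → G = (-23/6, -11/2)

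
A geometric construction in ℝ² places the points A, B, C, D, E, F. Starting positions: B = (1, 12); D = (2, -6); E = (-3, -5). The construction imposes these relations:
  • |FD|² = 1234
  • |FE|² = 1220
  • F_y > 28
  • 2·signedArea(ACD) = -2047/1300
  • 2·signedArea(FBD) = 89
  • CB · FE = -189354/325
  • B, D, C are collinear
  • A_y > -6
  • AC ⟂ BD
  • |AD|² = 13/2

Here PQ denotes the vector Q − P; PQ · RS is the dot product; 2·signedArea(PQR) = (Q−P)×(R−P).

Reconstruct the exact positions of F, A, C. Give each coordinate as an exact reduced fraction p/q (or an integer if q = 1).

1. F_x = 5  [line 18·x + 1·y + -119 = 0 ∩ |FD|² = 1234]
2. F_y = 29  [line 18·x + 1·y + -119 = 0 ∩ |FD|² = 1234]
   → F = (5, 29)
3. C_x = 1277/650  [B, D, C are collinear ∩ CB · FE = -189354/325]
4. C_y = -1743/325  [B, D, C are collinear ∩ CB · FE = -189354/325]
   → C = (1277/650, -1743/325)
5. A_x = -1/2  [2·signedArea(ACD) = -2047/1300 ∩ AC ⟂ BD]
6. A_y = -11/2  [2·signedArea(ACD) = -2047/1300 ∩ AC ⟂ BD]
   → A = (-1/2, -11/2)

A = (-1/2, -11/2)
C = (1277/650, -1743/325)
F = (5, 29)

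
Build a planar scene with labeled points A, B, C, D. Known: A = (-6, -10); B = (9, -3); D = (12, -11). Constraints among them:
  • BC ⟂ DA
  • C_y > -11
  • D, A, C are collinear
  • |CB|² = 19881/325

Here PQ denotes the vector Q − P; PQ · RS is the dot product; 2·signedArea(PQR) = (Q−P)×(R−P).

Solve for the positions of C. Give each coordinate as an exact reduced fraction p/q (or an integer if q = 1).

C = (2784/325, -3513/325)

1. C_x = 2784/325  [D, A, C are collinear ∩ BC ⟂ DA]
2. C_y = -3513/325  [D, A, C are collinear ∩ BC ⟂ DA]
   → C = (2784/325, -3513/325)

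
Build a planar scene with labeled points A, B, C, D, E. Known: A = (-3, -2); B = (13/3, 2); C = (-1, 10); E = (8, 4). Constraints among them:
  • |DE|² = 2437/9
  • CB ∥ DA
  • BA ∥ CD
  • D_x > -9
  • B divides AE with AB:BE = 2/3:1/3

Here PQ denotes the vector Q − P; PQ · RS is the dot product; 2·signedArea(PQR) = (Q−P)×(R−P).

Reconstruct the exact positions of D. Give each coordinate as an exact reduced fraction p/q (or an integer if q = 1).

1. D_x = -25/3  [CB ∥ DA ∩ BA ∥ CD]
2. D_y = 6  [CB ∥ DA ∩ BA ∥ CD]
   → D = (-25/3, 6)

D = (-25/3, 6)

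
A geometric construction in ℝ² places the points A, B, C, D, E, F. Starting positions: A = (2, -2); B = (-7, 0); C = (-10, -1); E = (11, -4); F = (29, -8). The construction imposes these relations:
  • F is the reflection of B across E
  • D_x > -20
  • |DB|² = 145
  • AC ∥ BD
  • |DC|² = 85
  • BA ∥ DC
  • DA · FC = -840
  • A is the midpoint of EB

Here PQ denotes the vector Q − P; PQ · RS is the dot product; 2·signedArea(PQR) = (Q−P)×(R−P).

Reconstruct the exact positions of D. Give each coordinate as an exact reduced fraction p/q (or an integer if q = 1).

1. D_x = -19  [BA ∥ DC ∩ AC ∥ BD]
2. D_y = 1  [BA ∥ DC ∩ AC ∥ BD]
   → D = (-19, 1)

D = (-19, 1)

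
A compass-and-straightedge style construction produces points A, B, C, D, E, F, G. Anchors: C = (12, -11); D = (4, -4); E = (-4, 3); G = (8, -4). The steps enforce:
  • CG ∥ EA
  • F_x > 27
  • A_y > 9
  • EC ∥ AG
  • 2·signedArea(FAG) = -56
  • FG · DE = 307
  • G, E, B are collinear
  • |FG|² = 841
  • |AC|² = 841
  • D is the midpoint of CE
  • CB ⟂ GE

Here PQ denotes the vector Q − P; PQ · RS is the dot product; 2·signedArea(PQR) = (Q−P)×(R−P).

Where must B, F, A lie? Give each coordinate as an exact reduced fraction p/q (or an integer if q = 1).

A = (-8, 10)
B = (2708/193, -1451/193)
F = (28, -25)

1. B_x = 2708/193  [G, E, B are collinear ∩ CB ⟂ GE]
2. B_y = -1451/193  [G, E, B are collinear ∩ CB ⟂ GE]
   → B = (2708/193, -1451/193)
3. A_x = -8  [EC ∥ AG ∩ CG ∥ EA]
4. A_y = 10  [EC ∥ AG ∩ CG ∥ EA]
   → A = (-8, 10)
5. F_x = 28  [2·signedArea(FAG) = -56 ∩ FG · DE = 307]
6. F_y = -25  [2·signedArea(FAG) = -56 ∩ FG · DE = 307]
   → F = (28, -25)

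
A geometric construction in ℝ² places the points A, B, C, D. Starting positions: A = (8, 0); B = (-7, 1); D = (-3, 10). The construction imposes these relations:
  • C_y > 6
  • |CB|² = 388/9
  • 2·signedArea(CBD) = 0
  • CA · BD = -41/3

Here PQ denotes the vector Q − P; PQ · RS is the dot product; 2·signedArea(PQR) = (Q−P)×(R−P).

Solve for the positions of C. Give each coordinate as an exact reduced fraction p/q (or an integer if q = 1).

1. C_x = -13/3  [2·signedArea(CBD) = 0 ∩ CA · BD = -41/3]
2. C_y = 7  [2·signedArea(CBD) = 0 ∩ CA · BD = -41/3]
   → C = (-13/3, 7)

C = (-13/3, 7)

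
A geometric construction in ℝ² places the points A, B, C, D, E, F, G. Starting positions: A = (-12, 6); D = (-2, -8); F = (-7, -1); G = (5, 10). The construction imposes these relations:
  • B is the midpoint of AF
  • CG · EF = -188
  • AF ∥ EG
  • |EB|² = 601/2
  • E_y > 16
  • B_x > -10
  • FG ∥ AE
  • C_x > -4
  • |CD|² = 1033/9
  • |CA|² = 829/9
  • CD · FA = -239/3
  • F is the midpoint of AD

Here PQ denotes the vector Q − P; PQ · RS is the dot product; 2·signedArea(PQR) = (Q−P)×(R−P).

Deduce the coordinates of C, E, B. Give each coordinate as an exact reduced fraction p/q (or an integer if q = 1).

B = (-19/2, 5/2)
C = (-3, 8/3)
E = (0, 17)

1. C_x = -3  [line 5·x + -7·y + 101/3 = 0 ∩ |CA|² = 829/9]
2. C_y = 8/3  [line 5·x + -7·y + 101/3 = 0 ∩ |CA|² = 829/9]
   → C = (-3, 8/3)
3. E_x = 0  [AF ∥ EG ∩ FG ∥ AE]
4. E_y = 17  [AF ∥ EG ∩ FG ∥ AE]
   → E = (0, 17)
5. B_x = -19/2  [B is the midpoint of AF]
6. B_y = 5/2  [B is the midpoint of AF]
   → B = (-19/2, 5/2)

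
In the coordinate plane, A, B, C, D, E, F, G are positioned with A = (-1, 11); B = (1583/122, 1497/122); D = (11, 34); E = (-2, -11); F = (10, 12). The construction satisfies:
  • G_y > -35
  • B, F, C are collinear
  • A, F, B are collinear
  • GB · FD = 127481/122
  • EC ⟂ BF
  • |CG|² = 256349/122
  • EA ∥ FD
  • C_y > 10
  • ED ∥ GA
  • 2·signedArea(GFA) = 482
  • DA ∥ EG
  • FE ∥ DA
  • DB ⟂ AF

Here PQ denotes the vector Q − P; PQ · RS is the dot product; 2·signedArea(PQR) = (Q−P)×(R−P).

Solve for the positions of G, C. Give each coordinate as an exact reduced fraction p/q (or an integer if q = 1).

1. G_x = -14  [ED ∥ GA ∩ DA ∥ EG]
2. G_y = -34  [ED ∥ GA ∩ DA ∥ EG]
   → G = (-14, -34)
3. C_x = -485/122  [B, F, C are collinear ∩ EC ⟂ BF]
4. C_y = 1309/122  [B, F, C are collinear ∩ EC ⟂ BF]
   → C = (-485/122, 1309/122)

C = (-485/122, 1309/122)
G = (-14, -34)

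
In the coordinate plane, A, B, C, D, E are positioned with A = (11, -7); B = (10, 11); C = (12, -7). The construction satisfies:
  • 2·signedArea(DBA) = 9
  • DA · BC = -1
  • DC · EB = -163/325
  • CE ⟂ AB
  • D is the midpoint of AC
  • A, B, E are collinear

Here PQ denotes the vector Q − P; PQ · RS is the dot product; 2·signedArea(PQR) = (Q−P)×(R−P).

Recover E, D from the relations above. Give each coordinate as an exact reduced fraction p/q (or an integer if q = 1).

1. E_x = 3576/325  [A, B, E are collinear ∩ CE ⟂ AB]
2. E_y = -2293/325  [A, B, E are collinear ∩ CE ⟂ AB]
   → E = (3576/325, -2293/325)
3. D_x = 23/2  [D is the midpoint of AC]
4. D_y = -7  [D is the midpoint of AC]
   → D = (23/2, -7)

D = (23/2, -7)
E = (3576/325, -2293/325)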